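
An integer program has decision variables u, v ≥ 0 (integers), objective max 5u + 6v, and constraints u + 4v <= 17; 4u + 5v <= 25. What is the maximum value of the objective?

(u,v)=(5,1) is feasible, giving 31.
(u,v)=(6,0) is feasible, giving 30.
(u,v)=(4,1) is feasible, giving 26.
(u,v)=(5,0) is feasible, giving 25.
Maximum is 31 at (u,v)=(5,1).

31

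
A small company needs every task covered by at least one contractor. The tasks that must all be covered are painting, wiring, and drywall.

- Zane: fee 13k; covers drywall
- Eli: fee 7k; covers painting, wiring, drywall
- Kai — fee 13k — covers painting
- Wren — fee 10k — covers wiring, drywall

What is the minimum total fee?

7

Eli alone covers painting, wiring, drywall — every task.
Total fee: 7.
No cover costs less than 7.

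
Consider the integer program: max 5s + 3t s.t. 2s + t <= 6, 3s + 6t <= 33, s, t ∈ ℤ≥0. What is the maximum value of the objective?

The continuous relaxation peaks at (0.333, 5.33) with value 17.67; rounding to a feasible lattice point costs some objective.
(s,t)=(1,4) is feasible, giving 17.
(s,t)=(0,5) is feasible, giving 15.
(s,t)=(1,3) is feasible, giving 14.
(s,t)=(0,4) is feasible, giving 12.
Maximum is 17 at (s,t)=(1,4).

17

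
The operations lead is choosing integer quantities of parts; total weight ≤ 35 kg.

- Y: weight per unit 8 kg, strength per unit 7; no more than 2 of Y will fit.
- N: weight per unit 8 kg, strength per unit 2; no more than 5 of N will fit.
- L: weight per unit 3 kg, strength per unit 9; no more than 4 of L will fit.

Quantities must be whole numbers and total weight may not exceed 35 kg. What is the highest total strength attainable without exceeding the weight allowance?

50

This is a bounded integer knapsack.
2×Y and 4×L: weight 28 ≤ 35, strength 2·7 + 4·9 = 50.
1×Y, 1×N, and 4×L: weight 28 ≤ 35, strength 1·7 + 1·2 + 4·9 = 45.
Best is 50.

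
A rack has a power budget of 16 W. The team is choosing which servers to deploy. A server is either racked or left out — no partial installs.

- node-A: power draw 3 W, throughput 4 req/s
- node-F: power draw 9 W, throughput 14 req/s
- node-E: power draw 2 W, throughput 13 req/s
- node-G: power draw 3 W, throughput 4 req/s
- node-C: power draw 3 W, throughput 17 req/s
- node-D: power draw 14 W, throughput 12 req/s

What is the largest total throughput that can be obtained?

44

This is a 0-1 knapsack instance.
node-A + node-E + node-G + node-C: power draw 3 + 2 + 3 + 3 = 11 ≤ 16, throughput 4 + 13 + 4 + 17 = 38.
node-F + node-E + node-C: power draw 9 + 2 + 3 = 14 ≤ 16, throughput 14 + 13 + 17 = 44.
node-A + node-F + node-C: power draw 3 + 9 + 3 = 15 ≤ 16, throughput 4 + 14 + 17 = 35.
Best is node-F, node-E, and node-C with total throughput 44.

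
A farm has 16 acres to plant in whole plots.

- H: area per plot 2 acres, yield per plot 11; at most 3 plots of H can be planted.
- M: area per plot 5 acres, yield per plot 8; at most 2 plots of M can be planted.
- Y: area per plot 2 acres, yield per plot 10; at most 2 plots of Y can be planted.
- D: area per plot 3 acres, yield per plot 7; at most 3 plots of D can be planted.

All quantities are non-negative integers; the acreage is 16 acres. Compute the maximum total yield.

67

H has the best ratio (11/2); taking only H gives at most 3×11 = 33 (stopped by the supply cap of 3).
Mixing does better — 3×H, 2×Y, and 2×D: area 16 ≤ 16, yield 3·11 + 2·10 + 2·7 = 67.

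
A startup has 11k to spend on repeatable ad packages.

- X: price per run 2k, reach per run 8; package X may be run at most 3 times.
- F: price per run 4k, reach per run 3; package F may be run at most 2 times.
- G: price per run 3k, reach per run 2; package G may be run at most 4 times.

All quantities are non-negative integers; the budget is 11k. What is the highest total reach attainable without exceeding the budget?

Take 3×X and 1×F: price 10 ≤ 11, reach 3·8 + 1·3 = 27.
X has the best ratio (8/2) and is taken to its limit of 3; remaining capacity is filled optimally with the others.

27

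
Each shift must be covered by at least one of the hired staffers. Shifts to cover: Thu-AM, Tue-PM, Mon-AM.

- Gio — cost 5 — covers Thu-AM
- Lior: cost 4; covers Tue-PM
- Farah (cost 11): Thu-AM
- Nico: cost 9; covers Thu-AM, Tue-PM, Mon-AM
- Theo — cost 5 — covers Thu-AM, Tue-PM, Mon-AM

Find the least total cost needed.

Theo alone covers Thu-AM, Tue-PM, Mon-AM — every shift.
Total cost: 5.

5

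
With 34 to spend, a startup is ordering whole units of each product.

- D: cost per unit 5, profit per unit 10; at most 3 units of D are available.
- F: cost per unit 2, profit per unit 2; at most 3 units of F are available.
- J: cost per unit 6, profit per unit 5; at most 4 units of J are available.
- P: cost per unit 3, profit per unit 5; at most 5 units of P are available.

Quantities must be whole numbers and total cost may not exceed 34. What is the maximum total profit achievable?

D has the best ratio (10/5); taking only D gives at most 3×10 = 30 (stopped by the supply cap of 3).
Mixing does better — 3×D, 2×F, and 5×P: cost 34 ≤ 34, profit 3·10 + 2·2 + 5·5 = 59.

59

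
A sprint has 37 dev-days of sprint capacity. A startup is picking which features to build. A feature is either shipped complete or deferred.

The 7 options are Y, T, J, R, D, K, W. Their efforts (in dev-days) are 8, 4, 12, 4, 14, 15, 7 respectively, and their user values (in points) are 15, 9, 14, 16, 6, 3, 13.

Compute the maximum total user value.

67

Treat it as a binary knapsack problem.
Allowing fractional choices, the relaxed optimum would be about 67.9, but features are indivisible.
Y + J + R + W: effort 8 + 12 + 4 + 7 = 31 ≤ 37, user value 15 + 14 + 16 + 13 = 58.
Y + T + R + D + W: effort 8 + 4 + 4 + 14 + 7 = 37 ≤ 37, user value 15 + 9 + 16 + 6 + 13 = 59.
Y + T + J + R + W: effort 8 + 4 + 12 + 4 + 7 = 35 ≤ 37, user value 15 + 9 + 14 + 16 + 13 = 67.
Best is Y, T, J, R, and W with total user value 67.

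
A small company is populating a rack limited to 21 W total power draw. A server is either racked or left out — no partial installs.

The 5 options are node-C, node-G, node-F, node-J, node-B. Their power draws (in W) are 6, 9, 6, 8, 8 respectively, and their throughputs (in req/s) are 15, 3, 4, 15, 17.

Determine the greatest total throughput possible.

Take node-C, node-F, and node-B: power draw 6 + 6 + 8 = 20 ≤ 21, throughput 15 + 4 + 17 = 36.
No other feasible combination does better.

36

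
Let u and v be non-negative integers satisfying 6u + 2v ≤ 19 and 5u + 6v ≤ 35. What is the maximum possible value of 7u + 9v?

52

Relaxing integrality, the LP optimum is 52.50 at (u,v) = (0, 5.83), which is not an integer point.
(u,v)=(1,5): 6·1+2·5=16≤19, 5·1+6·5=35≤35, objective 52.
(u,v)=(0,5): 6·0+2·5=10≤19, 5·0+6·5=30≤35, objective 45.
(u,v)=(1,4): 6·1+2·4=14≤19, 5·1+6·4=29≤35, objective 43.
(u,v)=(0,4): 6·0+2·4=8≤19, 5·0+6·4=24≤35, objective 36.
No feasible integer point exceeds 52.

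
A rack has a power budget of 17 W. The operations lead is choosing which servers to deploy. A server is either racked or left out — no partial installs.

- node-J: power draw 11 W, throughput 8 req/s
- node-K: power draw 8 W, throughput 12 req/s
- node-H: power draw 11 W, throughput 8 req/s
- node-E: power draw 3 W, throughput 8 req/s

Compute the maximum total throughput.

Take node-K and node-E: power draw 8 + 3 = 11 ≤ 17, throughput 12 + 8 = 20.
No other feasible combination does better.

20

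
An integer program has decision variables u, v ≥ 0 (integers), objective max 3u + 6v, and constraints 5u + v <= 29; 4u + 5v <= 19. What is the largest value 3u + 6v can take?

21

Relaxing integrality, the LP optimum is 22.80 at (u,v) = (0, 3.8), which is not an integer point.
(u,v)=(1,3): 5·1+1·3=8≤29, 4·1+5·3=19≤19, objective 21.
(u,v)=(0,3): 5·0+1·3=3≤29, 4·0+5·3=15≤19, objective 18.
(u,v)=(2,2): 5·2+1·2=12≤29, 4·2+5·2=18≤19, objective 18.
(u,v)=(1,2): 5·1+1·2=7≤29, 4·1+5·2=14≤19, objective 15.
No feasible integer point exceeds 21.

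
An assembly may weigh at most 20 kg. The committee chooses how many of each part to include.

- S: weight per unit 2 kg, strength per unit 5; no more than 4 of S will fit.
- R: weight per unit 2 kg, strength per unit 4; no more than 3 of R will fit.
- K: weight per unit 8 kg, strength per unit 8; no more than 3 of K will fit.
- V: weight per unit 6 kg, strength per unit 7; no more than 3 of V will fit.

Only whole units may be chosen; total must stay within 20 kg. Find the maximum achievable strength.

S has the best ratio (5/2); taking only S gives at most 4×5 = 20 (stopped by the supply cap of 4).
Mixing does better — 4×S, 3×R, and 1×V: weight 20 ≤ 20, strength 4·5 + 3·4 + 1·7 = 39.

39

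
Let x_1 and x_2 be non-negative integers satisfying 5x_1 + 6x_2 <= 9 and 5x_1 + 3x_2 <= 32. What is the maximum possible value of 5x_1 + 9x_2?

9

(x_1,x_2)=(0,1): 5·0+6·1=6≤9, 5·0+3·1=3≤32, objective 9.
(x_1,x_2)=(1,0): 5·1+6·0=5≤9, 5·1+3·0=5≤32, objective 5.
No feasible integer point exceeds 9.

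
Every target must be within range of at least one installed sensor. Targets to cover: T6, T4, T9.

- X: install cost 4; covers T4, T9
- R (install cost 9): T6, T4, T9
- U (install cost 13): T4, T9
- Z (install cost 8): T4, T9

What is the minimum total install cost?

9

The greedy cost-per-new-target heuristic would pick X and R for 13, but a cheaper cover exists.
R alone covers T6, T4, T9 — every target.
Total install cost: 9.
No cover costs less than 9.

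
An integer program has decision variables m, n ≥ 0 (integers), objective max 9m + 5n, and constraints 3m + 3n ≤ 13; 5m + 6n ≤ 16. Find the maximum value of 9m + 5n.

(m,n)=(3,0) is feasible, giving 27.
(m,n)=(2,1) is feasible, giving 23.
(m,n)=(2,0) is feasible, giving 18.
Maximum is 27 at (m,n)=(3,0).

27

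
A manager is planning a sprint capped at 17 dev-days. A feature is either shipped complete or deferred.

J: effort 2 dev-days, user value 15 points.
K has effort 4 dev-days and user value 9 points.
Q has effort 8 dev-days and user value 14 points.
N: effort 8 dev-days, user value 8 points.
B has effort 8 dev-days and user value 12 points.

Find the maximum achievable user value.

38

This is an integer program with binary decision variables.
Allowing fractional choices, the relaxed optimum would be about 42.5, but features are indivisible.
J + K + Q: effort 2 + 4 + 8 = 14 ≤ 17, user value 15 + 9 + 14 = 38.
J + K + B: effort 2 + 4 + 8 = 14 ≤ 17, user value 15 + 9 + 12 = 36.
J + K + N: effort 2 + 4 + 8 = 14 ≤ 17, user value 15 + 9 + 8 = 32.
Best is J, K, and Q with total user value 38.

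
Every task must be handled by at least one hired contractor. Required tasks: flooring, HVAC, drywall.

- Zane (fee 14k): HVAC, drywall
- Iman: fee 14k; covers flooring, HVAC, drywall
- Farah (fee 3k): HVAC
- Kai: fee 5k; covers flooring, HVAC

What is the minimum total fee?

This is a weighted set-cover instance.
The greedy cost-per-new-task heuristic would pick Kai and Zane for 19, but a cheaper cover exists.
Iman alone covers flooring, HVAC, drywall — every task.
Total fee: 14.
No cover costs less than 14.

14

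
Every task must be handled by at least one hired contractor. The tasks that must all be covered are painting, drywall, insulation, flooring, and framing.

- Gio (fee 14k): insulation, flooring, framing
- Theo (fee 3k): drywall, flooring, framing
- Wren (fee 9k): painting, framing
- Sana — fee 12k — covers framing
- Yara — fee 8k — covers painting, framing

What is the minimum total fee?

This is a weighted set-cover instance.
Choose Gio, Theo, and Yara: together they cover painting, drywall, insulation, flooring, framing — every task.
Total fee: 14 + 3 + 8 = 25.
No cover costs less than 25.

25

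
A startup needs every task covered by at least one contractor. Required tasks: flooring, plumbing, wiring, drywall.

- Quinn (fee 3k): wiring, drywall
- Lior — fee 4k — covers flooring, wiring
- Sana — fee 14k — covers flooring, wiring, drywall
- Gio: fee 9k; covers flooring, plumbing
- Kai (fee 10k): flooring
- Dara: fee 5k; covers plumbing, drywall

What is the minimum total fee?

Choose Lior and Dara: together they cover flooring, plumbing, wiring, drywall — every task.
Total fee: 4 + 5 = 9.

9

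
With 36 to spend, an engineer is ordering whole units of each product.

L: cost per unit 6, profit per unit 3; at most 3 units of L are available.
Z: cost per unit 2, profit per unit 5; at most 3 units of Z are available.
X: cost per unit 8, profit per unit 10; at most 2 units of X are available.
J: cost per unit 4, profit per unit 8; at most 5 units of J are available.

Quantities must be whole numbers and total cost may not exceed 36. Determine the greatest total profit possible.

65

This is a bounded integer knapsack.
Take 3×Z, 1×X, and 5×J: cost 34 ≤ 36, profit 3·5 + 1·10 + 5·8 = 65.
Z has the best ratio (5/2) and is taken to its limit of 3; remaining capacity is filled optimally with the others.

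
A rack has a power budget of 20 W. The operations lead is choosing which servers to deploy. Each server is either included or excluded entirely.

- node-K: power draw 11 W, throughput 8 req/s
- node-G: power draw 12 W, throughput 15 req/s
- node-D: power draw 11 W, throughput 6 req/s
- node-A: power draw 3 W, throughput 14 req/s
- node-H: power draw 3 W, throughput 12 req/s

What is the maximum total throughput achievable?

41

node-K + node-A + node-H: power draw 11 + 3 + 3 = 17 ≤ 20, throughput 8 + 14 + 12 = 34.
node-G + node-A + node-H: power draw 12 + 3 + 3 = 18 ≤ 20, throughput 15 + 14 + 12 = 41.
node-D + node-A + node-H: power draw 11 + 3 + 3 = 17 ≤ 20, throughput 6 + 14 + 12 = 32.
Best is node-G, node-A, and node-H with total throughput 41.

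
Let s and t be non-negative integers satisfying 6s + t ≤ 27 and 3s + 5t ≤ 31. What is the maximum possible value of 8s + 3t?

41

The continuous relaxation peaks at (3.85, 3.89) with value 42.48; rounding to a feasible lattice point costs some objective.
(s,t)=(4,3) is feasible, giving 41.
(s,t)=(4,2) is feasible, giving 38.
No feasible integer point exceeds 41.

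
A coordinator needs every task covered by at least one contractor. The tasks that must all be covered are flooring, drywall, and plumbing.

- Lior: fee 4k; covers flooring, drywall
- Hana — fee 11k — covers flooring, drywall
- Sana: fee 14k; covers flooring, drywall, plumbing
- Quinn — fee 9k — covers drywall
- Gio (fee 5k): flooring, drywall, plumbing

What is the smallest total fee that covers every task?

This is a weighted set-cover instance.
Gio alone covers flooring, drywall, plumbing — every task.
Total fee: 5.
No cover costs less than 5.

5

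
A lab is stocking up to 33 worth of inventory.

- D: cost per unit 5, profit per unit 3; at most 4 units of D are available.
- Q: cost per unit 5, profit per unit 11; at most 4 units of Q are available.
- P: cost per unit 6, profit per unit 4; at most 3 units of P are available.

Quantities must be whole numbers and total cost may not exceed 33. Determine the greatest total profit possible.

52

1×D, 4×Q, and 1×P: cost 31 ≤ 33, profit 1·3 + 4·11 + 1·4 = 51.
4×Q and 2×P: cost 32 ≤ 33, profit 4·11 + 2·4 = 52.
Best is 52.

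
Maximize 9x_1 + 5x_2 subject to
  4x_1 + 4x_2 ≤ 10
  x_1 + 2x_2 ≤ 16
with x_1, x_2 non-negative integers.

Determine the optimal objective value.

18

Relaxing integrality, the LP optimum is 22.50 at (x_1,x_2) = (2.5, 0), which is not an integer point.
(x_1,x_2)=(2,0): 4·2+4·0=8≤10, 1·2+2·0=2≤16, objective 18.
(x_1,x_2)=(1,1): 4·1+4·1=8≤10, 1·1+2·1=3≤16, objective 14.
(x_1,x_2)=(1,0): 4·1+4·0=4≤10, 1·1+2·0=1≤16, objective 9.
No feasible integer point exceeds 18.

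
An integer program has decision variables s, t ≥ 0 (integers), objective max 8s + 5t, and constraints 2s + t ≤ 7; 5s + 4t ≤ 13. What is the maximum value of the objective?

The continuous relaxation peaks at (2.6, 0) with value 20.80; rounding to a feasible lattice point costs some objective.
(s,t)=(1,2): 2·1+1·2=4≤7, 5·1+4·2=13≤13, objective 18.
(s,t)=(2,0): 2·2+1·0=4≤7, 5·2+4·0=10≤13, objective 16.
(s,t)=(0,3): 2·0+1·3=3≤7, 5·0+4·3=12≤13, objective 15.
No feasible integer point exceeds 18.

18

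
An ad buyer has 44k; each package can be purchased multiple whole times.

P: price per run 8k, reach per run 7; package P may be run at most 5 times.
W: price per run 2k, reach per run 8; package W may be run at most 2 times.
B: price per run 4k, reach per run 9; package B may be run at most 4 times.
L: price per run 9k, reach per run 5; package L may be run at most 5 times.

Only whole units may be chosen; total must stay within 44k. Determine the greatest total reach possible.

Take 3×P, 2×W, and 4×B: price 44 ≤ 44, reach 3·7 + 2·8 + 4·9 = 73.
W has the best ratio (8/2) and is taken to its limit of 2; remaining capacity is filled optimally with the others.

73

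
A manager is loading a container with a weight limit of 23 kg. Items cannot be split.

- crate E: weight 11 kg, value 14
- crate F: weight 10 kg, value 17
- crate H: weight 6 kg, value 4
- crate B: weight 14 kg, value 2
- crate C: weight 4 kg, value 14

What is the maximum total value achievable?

35

Take crate F, crate H, and crate C: weight 10 + 6 + 4 = 20 ≤ 23, value 17 + 4 + 14 = 35.
No other feasible combination does better.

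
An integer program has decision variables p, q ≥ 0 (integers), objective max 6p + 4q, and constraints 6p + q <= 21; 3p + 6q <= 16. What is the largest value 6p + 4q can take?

22

(p,q)=(3,1): 6·3+1·1=19≤21, 3·3+6·1=15≤16, objective 22.
(p,q)=(3,0): 6·3+1·0=18≤21, 3·3+6·0=9≤16, objective 18.
The best lattice point is (3,1), giving 22.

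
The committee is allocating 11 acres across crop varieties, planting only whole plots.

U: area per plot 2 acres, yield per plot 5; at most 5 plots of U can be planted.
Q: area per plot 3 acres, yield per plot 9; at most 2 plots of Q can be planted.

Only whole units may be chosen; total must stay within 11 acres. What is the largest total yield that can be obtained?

Q has the best ratio (9/3); taking only Q gives at most 2×9 = 18 (stopped by the supply cap of 2).
Mixing does better — 4×U and 1×Q: area 11 ≤ 11, yield 4·5 + 1·9 = 29.

29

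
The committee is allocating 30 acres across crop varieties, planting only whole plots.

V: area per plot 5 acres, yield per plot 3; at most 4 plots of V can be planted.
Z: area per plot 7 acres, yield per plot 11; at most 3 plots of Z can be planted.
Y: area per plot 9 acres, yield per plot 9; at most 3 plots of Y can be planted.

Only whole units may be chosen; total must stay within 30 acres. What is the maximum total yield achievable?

42

1×V and 3×Z: area 26 ≤ 30, yield 1·3 + 3·11 = 36.
3×Z and 1×Y: area 30 ≤ 30, yield 3·11 + 1·9 = 42.
Best is 42.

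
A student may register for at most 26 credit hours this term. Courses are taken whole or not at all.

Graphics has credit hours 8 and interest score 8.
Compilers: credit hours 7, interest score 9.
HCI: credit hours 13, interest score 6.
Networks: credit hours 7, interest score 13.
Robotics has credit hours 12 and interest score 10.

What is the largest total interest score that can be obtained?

32

Graphics + Compilers + Networks: credit hours 8 + 7 + 7 = 22 ≤ 26, interest score 8 + 9 + 13 = 30.
Compilers + Networks + Robotics: credit hours 7 + 7 + 12 = 26 ≤ 26, interest score 9 + 13 + 10 = 32.
Best is Compilers, Networks, and Robotics with total interest score 32.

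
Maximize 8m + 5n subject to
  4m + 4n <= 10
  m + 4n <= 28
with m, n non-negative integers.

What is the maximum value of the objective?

16

Relaxing integrality, the LP optimum is 20.00 at (m,n) = (2.5, 0), which is not an integer point.
(m,n)=(2,0): 4·2+4·0=8≤10, 1·2+4·0=2≤28, objective 16.
(m,n)=(1,1): 4·1+4·1=8≤10, 1·1+4·1=5≤28, objective 13.
No feasible integer point exceeds 16.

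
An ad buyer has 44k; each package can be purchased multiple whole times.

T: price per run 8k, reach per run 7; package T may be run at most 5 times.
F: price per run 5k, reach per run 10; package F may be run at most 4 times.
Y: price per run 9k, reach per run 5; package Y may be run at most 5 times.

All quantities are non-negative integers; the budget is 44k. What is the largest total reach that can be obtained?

61

F has the best ratio (10/5); taking only F gives at most 4×10 = 40 (stopped by the supply cap of 4).
Mixing does better — 3×T and 4×F: price 44 ≤ 44, reach 3·7 + 4·10 = 61.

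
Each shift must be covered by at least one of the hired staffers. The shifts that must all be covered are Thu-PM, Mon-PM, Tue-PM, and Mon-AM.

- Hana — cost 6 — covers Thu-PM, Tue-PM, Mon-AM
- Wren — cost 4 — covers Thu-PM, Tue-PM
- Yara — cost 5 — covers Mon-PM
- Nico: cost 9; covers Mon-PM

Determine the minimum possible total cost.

This is an integer covering problem.
Choose Hana and Yara: together they cover Thu-PM, Mon-PM, Tue-PM, Mon-AM — every shift.
Total cost: 6 + 5 = 11.
No cover costs less than 11.

11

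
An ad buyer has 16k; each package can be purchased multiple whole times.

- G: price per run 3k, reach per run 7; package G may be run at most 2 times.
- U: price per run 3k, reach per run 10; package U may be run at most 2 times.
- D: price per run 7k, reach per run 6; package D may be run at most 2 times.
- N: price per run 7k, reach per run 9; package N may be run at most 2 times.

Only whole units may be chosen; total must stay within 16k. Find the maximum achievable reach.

U has the best ratio (10/3); taking only U gives at most 2×10 = 20 (stopped by the supply cap of 2).
Mixing does better — 1×G, 2×U, and 1×N: price 16 ≤ 16, reach 1·7 + 2·10 + 1·9 = 36.

36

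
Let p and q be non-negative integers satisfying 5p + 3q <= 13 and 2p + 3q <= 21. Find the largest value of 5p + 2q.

12

Relaxing integrality, the LP optimum is 13.00 at (p,q) = (2.6, 0), which is not an integer point.
(p,q)=(2,1) is feasible, giving 12.
(p,q)=(2,0) is feasible, giving 10.
(p,q)=(1,2) is feasible, giving 9.
The best lattice point is (2,1), giving 12.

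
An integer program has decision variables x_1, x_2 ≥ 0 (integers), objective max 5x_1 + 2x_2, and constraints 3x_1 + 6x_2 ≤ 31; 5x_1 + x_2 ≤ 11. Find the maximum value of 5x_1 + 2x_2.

13

Relaxing integrality, the LP optimum is 15.52 at (x_1,x_2) = (1.3, 4.52), which is not an integer point.
(x_1,x_2)=(1,4): 3·1+6·4=27≤31, 5·1+1·4=9≤11, objective 13.
(x_1,x_2)=(1,3): 3·1+6·3=21≤31, 5·1+1·3=8≤11, objective 11.
(x_1,x_2)=(0,5): 3·0+6·5=30≤31, 5·0+1·5=5≤11, objective 10.
The best lattice point is (1,4), giving 13.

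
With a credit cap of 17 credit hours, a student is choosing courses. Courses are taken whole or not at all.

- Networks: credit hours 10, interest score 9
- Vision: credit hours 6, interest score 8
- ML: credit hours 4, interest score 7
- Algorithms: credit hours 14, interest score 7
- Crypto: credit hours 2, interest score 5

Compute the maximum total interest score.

21

Allowing fractional choices, the relaxed optimum would be about 24.5, but courses are indivisible.
Networks + ML + Crypto: credit hours 10 + 4 + 2 = 16 ≤ 17, interest score 9 + 7 + 5 = 21.
Networks + Vision: credit hours 10 + 6 = 16 ≤ 17, interest score 9 + 8 = 17.
Vision + ML + Crypto: credit hours 6 + 4 + 2 = 12 ≤ 17, interest score 8 + 7 + 5 = 20.
Best is Networks, ML, and Crypto with total interest score 21.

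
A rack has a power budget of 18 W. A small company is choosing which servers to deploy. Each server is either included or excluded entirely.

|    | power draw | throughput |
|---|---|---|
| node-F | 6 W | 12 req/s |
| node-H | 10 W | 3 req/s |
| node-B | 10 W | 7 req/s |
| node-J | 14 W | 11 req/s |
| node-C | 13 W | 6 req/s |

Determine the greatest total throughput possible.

19

This is an integer program with binary decision variables.
node-F + node-H: power draw 6 + 10 = 16 ≤ 18, throughput 12 + 3 = 15.
node-F + node-B: power draw 6 + 10 = 16 ≤ 18, throughput 12 + 7 = 19.
Best is node-F and node-B with total throughput 19.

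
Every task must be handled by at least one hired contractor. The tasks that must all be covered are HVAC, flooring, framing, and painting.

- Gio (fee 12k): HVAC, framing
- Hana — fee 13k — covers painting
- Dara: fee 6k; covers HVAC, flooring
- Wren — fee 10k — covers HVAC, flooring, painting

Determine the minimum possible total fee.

This is an integer covering problem.
The greedy cost-per-new-task heuristic would pick Dara, Wren, and Gio for 28, but a cheaper cover exists.
Choose Gio and Wren: together they cover HVAC, flooring, framing, painting — every task.
Total fee: 12 + 10 = 22.
No cover costs less than 22.

22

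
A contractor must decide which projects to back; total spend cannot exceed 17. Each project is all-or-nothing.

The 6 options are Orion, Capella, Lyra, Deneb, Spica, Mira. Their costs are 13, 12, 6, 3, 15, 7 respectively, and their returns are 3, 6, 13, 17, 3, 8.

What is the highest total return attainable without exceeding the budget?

38

Treat it as a binary knapsack problem.
Lyra + Deneb: cost 6 + 3 = 9 ≤ 17, return 13 + 17 = 30.
Lyra + Deneb + Mira: cost 6 + 3 + 7 = 16 ≤ 17, return 13 + 17 + 8 = 38.
Deneb + Mira: cost 3 + 7 = 10 ≤ 17, return 17 + 8 = 25.
Best is Lyra, Deneb, and Mira with total return 38.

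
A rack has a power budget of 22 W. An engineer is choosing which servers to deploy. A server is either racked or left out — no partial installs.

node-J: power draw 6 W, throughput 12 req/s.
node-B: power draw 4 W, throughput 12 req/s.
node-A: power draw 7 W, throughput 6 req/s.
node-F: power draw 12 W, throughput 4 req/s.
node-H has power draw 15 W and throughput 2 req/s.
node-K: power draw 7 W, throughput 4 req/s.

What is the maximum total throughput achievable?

Allowing fractional choices, the relaxed optimum would be about 32.9, but servers are indivisible.
node-J + node-B + node-F: power draw 6 + 4 + 12 = 22 ≤ 22, throughput 12 + 12 + 4 = 28.
node-J + node-B + node-A: power draw 6 + 4 + 7 = 17 ≤ 22, throughput 12 + 12 + 6 = 30.
node-J + node-B + node-K: power draw 6 + 4 + 7 = 17 ≤ 22, throughput 12 + 12 + 4 = 28.
Best is node-J, node-B, and node-A with total throughput 30.

30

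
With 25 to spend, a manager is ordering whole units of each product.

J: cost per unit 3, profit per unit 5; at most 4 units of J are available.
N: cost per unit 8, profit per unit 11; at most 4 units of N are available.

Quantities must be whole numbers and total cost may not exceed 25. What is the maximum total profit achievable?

37

3×N: cost 24 ≤ 25, profit 3·11 = 33.
3×J and 2×N: cost 25 ≤ 25, profit 3·5 + 2·11 = 37.
Best is 37.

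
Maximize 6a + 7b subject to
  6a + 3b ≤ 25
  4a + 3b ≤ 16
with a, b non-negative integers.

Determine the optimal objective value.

Relaxing integrality, the LP optimum is 37.33 at (a,b) = (0, 5.33), which is not an integer point.
(a,b)=(0,5): 6·0+3·5=15≤25, 4·0+3·5=15≤16, objective 35.
(a,b)=(1,4): 6·1+3·4=18≤25, 4·1+3·4=16≤16, objective 34.
(a,b)=(0,4): 6·0+3·4=12≤25, 4·0+3·4=12≤16, objective 28.
No feasible integer point exceeds 35.

35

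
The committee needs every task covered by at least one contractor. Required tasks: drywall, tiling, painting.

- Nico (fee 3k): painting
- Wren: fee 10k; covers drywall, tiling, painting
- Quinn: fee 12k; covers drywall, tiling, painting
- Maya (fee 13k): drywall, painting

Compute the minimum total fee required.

10

This is an integer covering problem.
The greedy cost-per-new-task heuristic would pick Nico and Wren for 13, but a cheaper cover exists.
Wren alone covers drywall, tiling, painting — every task.
Total fee: 10.
No cover costs less than 10.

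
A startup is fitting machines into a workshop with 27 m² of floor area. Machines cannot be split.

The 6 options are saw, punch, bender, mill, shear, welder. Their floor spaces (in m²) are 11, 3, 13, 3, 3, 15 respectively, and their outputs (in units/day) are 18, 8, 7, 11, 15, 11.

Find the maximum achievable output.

52

Allowing fractional choices, the relaxed optimum would be about 57.1, but machines are indivisible.
saw + punch + mill + shear: floor space 11 + 3 + 3 + 3 = 20 ≤ 27, output 18 + 8 + 11 + 15 = 52.
saw + mill + shear: floor space 11 + 3 + 3 = 17 ≤ 27, output 18 + 11 + 15 = 44.
punch + mill + shear + welder: floor space 3 + 3 + 3 + 15 = 24 ≤ 27, output 8 + 11 + 15 + 11 = 45.
Best is saw, punch, mill, and shear with total output 52.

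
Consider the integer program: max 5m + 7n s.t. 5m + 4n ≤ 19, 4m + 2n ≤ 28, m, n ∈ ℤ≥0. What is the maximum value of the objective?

28

The continuous relaxation peaks at (0, 4.75) with value 33.25; rounding to a feasible lattice point costs some objective.
(m,n)=(0,4): 5·0+4·4=16≤19, 4·0+2·4=8≤28, objective 28.
(m,n)=(1,3): 5·1+4·3=17≤19, 4·1+2·3=10≤28, objective 26.
(m,n)=(0,3): 5·0+4·3=12≤19, 4·0+2·3=6≤28, objective 21.
Maximum is 28 at (m,n)=(0,4).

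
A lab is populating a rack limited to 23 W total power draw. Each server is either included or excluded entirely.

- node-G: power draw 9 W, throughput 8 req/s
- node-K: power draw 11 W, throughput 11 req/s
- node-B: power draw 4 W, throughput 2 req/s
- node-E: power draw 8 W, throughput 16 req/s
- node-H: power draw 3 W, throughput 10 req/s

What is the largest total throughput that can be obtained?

37

This is a 0-1 knapsack instance.
Take node-K, node-E, and node-H: power draw 11 + 8 + 3 = 22 ≤ 23, throughput 11 + 16 + 10 = 37.
No other feasible combination does better.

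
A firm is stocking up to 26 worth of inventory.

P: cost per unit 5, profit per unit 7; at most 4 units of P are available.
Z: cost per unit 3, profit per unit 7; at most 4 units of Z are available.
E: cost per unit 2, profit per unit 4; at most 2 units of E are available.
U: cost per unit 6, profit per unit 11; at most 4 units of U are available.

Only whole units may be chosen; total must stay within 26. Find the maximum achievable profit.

This is a bounded integer knapsack.
4×Z, 1×E, and 2×U: cost 26 ≤ 26, profit 4·7 + 1·4 + 2·11 = 54.
2×Z, 1×E, and 3×U: cost 26 ≤ 26, profit 2·7 + 1·4 + 3·11 = 51.
Best is 54.

54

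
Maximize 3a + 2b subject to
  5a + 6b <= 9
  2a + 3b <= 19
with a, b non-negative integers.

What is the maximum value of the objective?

3

(a,b)=(1,0) is feasible, giving 3.
(a,b)=(0,1) is feasible, giving 2.
No feasible integer point exceeds 3.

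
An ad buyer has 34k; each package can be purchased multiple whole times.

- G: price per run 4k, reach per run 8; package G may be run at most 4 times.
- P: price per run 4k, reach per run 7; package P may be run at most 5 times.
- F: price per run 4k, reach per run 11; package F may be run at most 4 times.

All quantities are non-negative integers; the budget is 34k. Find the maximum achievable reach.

This is a bounded integer knapsack.
3×G, 1×P, and 4×F: price 32 ≤ 34, reach 3·8 + 1·7 + 4·11 = 75.
4×G and 4×F: price 32 ≤ 34, reach 4·8 + 4·11 = 76.
Best is 76.

76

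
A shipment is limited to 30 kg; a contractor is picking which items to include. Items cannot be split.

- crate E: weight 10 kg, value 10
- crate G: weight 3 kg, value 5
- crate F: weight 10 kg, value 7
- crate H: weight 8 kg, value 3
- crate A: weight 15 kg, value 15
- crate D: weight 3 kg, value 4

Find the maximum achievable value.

Allowing fractional choices, the relaxed optimum would be about 33.0, but items are indivisible.
crate E + crate G + crate A: weight 10 + 3 + 15 = 28 ≤ 30, value 10 + 5 + 15 = 30.
crate E + crate A + crate D: weight 10 + 15 + 3 = 28 ≤ 30, value 10 + 15 + 4 = 29.
crate G + crate F + crate A: weight 3 + 10 + 15 = 28 ≤ 30, value 5 + 7 + 15 = 27.
Best is crate E, crate G, and crate A with total value 30.

30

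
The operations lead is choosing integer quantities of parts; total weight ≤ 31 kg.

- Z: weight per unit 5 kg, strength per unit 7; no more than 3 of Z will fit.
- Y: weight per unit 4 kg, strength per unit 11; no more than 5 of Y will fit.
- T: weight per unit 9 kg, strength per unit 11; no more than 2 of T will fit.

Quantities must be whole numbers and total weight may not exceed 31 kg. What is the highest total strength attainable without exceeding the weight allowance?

69

Y has the best ratio (11/4); taking only Y gives at most 5×11 = 55 (stopped by the supply cap of 5).
Mixing does better — 2×Z and 5×Y: weight 30 ≤ 31, strength 2·7 + 5·11 = 69.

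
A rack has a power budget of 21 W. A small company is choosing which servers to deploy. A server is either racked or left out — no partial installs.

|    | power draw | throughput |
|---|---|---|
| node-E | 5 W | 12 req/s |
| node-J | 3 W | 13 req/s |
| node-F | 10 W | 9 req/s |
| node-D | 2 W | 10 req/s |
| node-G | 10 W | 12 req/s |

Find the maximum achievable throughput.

Take node-E, node-J, node-D, and node-G: power draw 5 + 3 + 2 + 10 = 20 ≤ 21, throughput 12 + 13 + 10 + 12 = 47.
No other feasible combination does better.

47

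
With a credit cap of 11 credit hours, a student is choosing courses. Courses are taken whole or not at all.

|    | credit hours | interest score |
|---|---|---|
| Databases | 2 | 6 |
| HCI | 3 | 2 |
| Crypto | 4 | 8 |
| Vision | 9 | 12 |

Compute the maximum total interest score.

18

Treat it as a binary knapsack problem.
Allowing fractional choices, the relaxed optimum would be about 20.7, but courses are indivisible.
Databases + Crypto: credit hours 2 + 4 = 6 ≤ 11, interest score 6 + 8 = 14.
Databases + Vision: credit hours 2 + 9 = 11 ≤ 11, interest score 6 + 12 = 18.
Databases + HCI + Crypto: credit hours 2 + 3 + 4 = 9 ≤ 11, interest score 6 + 2 + 8 = 16.
Best is Databases and Vision with total interest score 18.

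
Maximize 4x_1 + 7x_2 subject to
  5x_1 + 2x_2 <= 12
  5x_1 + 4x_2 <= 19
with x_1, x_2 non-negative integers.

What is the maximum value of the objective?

28

The continuous relaxation peaks at (0, 4.75) with value 33.25; rounding to a feasible lattice point costs some objective.
(x_1,x_2)=(0,4): 5·0+2·4=8≤12, 5·0+4·4=16≤19, objective 28.
(x_1,x_2)=(1,3): 5·1+2·3=11≤12, 5·1+4·3=17≤19, objective 25.
(x_1,x_2)=(0,3): 5·0+2·3=6≤12, 5·0+4·3=12≤19, objective 21.
The best lattice point is (0,4), giving 28.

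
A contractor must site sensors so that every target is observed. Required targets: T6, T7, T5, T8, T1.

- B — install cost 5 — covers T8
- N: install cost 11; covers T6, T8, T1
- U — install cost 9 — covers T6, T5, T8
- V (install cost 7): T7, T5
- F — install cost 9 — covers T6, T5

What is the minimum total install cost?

18

This is an integer covering problem.
The greedy cost-per-new-target heuristic would pick U, V, and N for 27, but a cheaper cover exists.
Choose N and V: together they cover T6, T7, T5, T8, T1 — every target.
Total install cost: 11 + 7 = 18.
No cover costs less than 18.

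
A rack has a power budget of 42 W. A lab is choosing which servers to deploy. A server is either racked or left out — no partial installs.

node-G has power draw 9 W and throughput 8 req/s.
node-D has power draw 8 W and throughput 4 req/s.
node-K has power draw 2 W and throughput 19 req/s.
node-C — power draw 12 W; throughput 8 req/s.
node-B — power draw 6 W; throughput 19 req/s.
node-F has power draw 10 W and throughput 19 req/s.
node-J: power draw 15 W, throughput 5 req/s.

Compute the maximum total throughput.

Take node-G, node-K, node-C, node-B, and node-F: power draw 9 + 2 + 12 + 6 + 10 = 39 ≤ 42, throughput 8 + 19 + 8 + 19 + 19 = 73.
No other feasible combination does better.

73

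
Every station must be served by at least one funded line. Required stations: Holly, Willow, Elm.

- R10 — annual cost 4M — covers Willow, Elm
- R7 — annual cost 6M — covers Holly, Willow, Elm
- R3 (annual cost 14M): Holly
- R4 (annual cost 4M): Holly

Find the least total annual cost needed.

This is an integer covering problem.
R7 alone covers Holly, Willow, Elm — every station.
Total annual cost: 6.

6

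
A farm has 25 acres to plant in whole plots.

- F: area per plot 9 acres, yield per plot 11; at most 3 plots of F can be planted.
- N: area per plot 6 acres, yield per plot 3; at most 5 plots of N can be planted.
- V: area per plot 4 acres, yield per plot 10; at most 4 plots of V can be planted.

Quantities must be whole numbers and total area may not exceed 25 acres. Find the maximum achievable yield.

51

This is a bounded integer knapsack.
1×N and 4×V: area 22 ≤ 25, yield 1·3 + 4·10 = 43.
1×F and 4×V: area 25 ≤ 25, yield 1·11 + 4·10 = 51.
Best is 51.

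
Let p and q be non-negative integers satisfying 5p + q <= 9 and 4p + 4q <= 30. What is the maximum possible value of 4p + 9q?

Relaxing integrality, the LP optimum is 67.50 at (p,q) = (0, 7.5), which is not an integer point.
(p,q)=(0,7): 5·0+1·7=7≤9, 4·0+4·7=28≤30, objective 63.
(p,q)=(0,6): 5·0+1·6=6≤9, 4·0+4·6=24≤30, objective 54.
The best lattice point is (0,7), giving 63.

63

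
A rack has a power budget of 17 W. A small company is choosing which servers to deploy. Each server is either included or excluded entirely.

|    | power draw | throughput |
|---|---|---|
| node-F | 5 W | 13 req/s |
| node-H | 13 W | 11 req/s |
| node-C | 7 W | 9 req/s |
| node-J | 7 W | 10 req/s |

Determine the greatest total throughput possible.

This is a 0-1 knapsack instance.
Allowing fractional choices, the relaxed optimum would be about 29.4, but servers are indivisible.
node-F + node-J: power draw 5 + 7 = 12 ≤ 17, throughput 13 + 10 = 23.
node-F + node-C: power draw 5 + 7 = 12 ≤ 17, throughput 13 + 9 = 22.
Best is node-F and node-J with total throughput 23.

23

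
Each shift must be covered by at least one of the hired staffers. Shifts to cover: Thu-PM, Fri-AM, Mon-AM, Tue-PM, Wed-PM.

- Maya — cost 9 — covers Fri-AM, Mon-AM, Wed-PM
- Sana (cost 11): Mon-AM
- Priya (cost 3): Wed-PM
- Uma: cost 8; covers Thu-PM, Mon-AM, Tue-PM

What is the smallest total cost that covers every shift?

17

The greedy cost-per-new-shift heuristic would pick Uma, Priya, and Maya for 20, but a cheaper cover exists.
Choose Maya and Uma: together they cover Thu-PM, Fri-AM, Mon-AM, Tue-PM, Wed-PM — every shift.
Total cost: 9 + 8 = 17.
No cover costs less than 17.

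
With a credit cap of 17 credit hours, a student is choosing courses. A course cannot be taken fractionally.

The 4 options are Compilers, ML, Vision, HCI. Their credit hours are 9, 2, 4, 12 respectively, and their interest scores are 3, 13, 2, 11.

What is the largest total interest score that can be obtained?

24

Allowing fractional choices, the relaxed optimum would be about 25.5, but courses are indivisible.
Compilers + ML + Vision: credit hours 9 + 2 + 4 = 15 ≤ 17, interest score 3 + 13 + 2 = 18.
ML + HCI: credit hours 2 + 12 = 14 ≤ 17, interest score 13 + 11 = 24.
Compilers + ML: credit hours 9 + 2 = 11 ≤ 17, interest score 3 + 13 = 16.
Best is ML and HCI with total interest score 24.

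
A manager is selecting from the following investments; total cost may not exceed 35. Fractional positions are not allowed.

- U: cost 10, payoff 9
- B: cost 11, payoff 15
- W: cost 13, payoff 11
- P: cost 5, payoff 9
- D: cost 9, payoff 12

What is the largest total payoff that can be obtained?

B + W + D: cost 11 + 13 + 9 = 33 ≤ 35, payoff 15 + 11 + 12 = 38.
U + B + P + D: cost 10 + 11 + 5 + 9 = 35 ≤ 35, payoff 9 + 15 + 9 + 12 = 45.
B + P + D: cost 11 + 5 + 9 = 25 ≤ 35, payoff 15 + 9 + 12 = 36.
Best is U, B, P, and D with total payoff 45.

45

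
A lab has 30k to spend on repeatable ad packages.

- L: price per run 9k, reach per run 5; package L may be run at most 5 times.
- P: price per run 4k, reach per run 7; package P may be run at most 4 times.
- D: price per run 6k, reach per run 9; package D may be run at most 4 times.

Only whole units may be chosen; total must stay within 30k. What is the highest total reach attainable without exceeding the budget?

P has the best ratio (7/4); taking only P gives at most 4×7 = 28 (stopped by the supply cap of 4).
Mixing does better — 3×P and 3×D: price 30 ≤ 30, reach 3·7 + 3·9 = 48.

48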